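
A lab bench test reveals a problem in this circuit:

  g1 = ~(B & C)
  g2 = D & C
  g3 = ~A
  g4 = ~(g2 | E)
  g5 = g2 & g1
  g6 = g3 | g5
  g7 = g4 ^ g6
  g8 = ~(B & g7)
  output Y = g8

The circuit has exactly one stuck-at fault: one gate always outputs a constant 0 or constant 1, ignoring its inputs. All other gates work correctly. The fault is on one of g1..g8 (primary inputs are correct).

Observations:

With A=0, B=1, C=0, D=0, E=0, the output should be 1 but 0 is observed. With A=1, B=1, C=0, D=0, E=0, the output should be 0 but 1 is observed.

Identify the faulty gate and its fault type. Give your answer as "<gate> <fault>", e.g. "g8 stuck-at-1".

Fault-free values for test 1 (A=0, B=1, C=0, D=0, E=0): g1=1, g2=0, g3=1, g4=1, g5=0, g6=1, g7=0, g8=1, giving Y=1. Observed 0.
Test 1: faults giving observed 0 are {g2 stuck-at-1, g3 stuck-at-0, g4 stuck-at-0, g6 stuck-at-0, g7 stuck-at-1, g8 stuck-at-0}.
Test 2 (A=1, B=1, C=0, D=0, E=0): fault-free g1=1, g2=0, g3=0, g4=1, g5=0, g6=0, g7=1, g8=0 → 0; observed 1. Eliminates g2 stuck-at-1, g3 stuck-at-0, g6 stuck-at-0, g7 stuck-at-1, g8 stuck-at-0.
Only g4 stuck-at-0 is consistent with every test.

g4 stuck-at-0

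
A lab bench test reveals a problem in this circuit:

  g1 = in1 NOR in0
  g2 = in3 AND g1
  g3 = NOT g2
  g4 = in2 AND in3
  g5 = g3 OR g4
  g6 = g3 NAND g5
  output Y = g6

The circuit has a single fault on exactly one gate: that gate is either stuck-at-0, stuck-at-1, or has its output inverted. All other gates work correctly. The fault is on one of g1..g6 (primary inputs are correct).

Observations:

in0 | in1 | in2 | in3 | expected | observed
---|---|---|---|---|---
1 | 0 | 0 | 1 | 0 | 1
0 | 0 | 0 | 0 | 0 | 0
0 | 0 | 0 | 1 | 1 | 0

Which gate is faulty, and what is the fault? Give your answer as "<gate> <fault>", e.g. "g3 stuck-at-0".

g1 inverted output

Fault-free values for test 1 (in0=1, in1=0, in2=0, in3=1): g1=0, g2=0, g3=1, g4=0, g5=1, g6=0, giving Y=0. Observed 1.
Test 1: faults giving observed 1 are {g1 stuck-at-1, g1 inverted output, g2 stuck-at-1, g2 inverted output, g3 stuck-at-0, g3 inverted output, g5 stuck-at-0, g5 inverted output, g6 stuck-at-1, g6 inverted output}.
Test 2 (in0=0, in1=0, in2=0, in3=0): fault-free g1=1, g2=0, g3=1, g4=0, g5=1, g6=0 → 0; observed 0. Eliminates g2 stuck-at-1, g2 inverted output, g3 stuck-at-0, g3 inverted output, g5 stuck-at-0, g5 inverted output, g6 stuck-at-1, g6 inverted output.
Test 3 (in0=0, in1=0, in2=0, in3=1): fault-free g1=1, g2=1, g3=0, g4=0, g5=0, g6=1 → 1; observed 0. Eliminates g1 stuck-at-1.
Only g1 inverted output is consistent with every test.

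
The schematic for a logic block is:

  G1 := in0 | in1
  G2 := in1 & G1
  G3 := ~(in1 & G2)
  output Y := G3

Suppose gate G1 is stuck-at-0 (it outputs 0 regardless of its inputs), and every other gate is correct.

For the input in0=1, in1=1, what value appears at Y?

Propagate with G1 forced: G1=0 [stuck-at-0], G2=0, G3=1.
So Y = 1. (Without the fault it would be 0.)

1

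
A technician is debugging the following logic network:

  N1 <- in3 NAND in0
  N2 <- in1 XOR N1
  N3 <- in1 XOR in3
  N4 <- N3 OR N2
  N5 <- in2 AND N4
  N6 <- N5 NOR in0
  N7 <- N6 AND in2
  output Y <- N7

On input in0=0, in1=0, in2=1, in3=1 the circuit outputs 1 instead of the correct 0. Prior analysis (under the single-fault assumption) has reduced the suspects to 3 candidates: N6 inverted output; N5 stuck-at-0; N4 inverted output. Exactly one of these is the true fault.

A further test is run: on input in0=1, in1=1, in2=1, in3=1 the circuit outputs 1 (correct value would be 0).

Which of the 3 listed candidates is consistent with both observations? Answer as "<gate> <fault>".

Evaluate each candidate on input in0=1, in1=1, in2=1, in3=1:
  N6 inverted output: N1=0, N2=1, N3=0, N4=1, N5=1, N6=1 [inverted output], N7=1 → 1 — matches
  N5 stuck-at-0: N1=0, N2=1, N3=0, N4=1, N5=0 [stuck-at-0], N6=0, N7=0 → 0 — eliminated
  N4 inverted output: N1=0, N2=1, N3=0, N4=0 [inverted output], N5=0, N6=0, N7=0 → 0 — eliminated
Only N6 inverted output reproduces the observed 1.

N6 inverted output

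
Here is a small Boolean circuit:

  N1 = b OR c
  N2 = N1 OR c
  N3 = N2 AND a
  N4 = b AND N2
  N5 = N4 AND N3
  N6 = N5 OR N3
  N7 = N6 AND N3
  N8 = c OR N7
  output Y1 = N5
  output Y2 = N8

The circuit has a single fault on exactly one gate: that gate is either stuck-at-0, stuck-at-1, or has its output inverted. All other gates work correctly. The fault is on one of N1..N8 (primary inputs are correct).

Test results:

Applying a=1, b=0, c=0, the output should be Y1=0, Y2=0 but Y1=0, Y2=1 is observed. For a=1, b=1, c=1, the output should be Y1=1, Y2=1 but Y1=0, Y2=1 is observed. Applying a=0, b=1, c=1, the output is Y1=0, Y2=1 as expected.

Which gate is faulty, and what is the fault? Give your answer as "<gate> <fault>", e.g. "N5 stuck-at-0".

Fault-free values for test 1 (a=1, b=0, c=0): N1=0, N2=0, N3=0, N4=0, N5=0, N6=0, N7=0, N8=0, giving Y1=0, Y2=0. Observed Y1=0, Y2=1.
Test 1: faults giving observed Y1=0, Y2=1 are {N1 stuck-at-1, N1 inverted output, N2 stuck-at-1, N2 inverted output, N3 stuck-at-1, N3 inverted output, N7 stuck-at-1, N7 inverted output, N8 stuck-at-1, N8 inverted output}.
Test 2 (a=1, b=1, c=1): fault-free N1=1, N2=1, N3=1, N4=1, N5=1, N6=1, N7=1, N8=1 → Y1=1, Y2=1; observed Y1=0, Y2=1. Eliminates N1 stuck-at-1, N1 inverted output, N2 stuck-at-1, N3 stuck-at-1, N7 stuck-at-1, N7 inverted output, N8 stuck-at-1, N8 inverted output.
Test 3 (a=0, b=1, c=1): fault-free N1=1, N2=1, N3=0, N4=1, N5=0, N6=0, N7=0, N8=1 → Y1=0, Y2=1; observed Y1=0, Y2=1. Eliminates N3 inverted output.
Only N2 inverted output is consistent with every test.

N2 inverted output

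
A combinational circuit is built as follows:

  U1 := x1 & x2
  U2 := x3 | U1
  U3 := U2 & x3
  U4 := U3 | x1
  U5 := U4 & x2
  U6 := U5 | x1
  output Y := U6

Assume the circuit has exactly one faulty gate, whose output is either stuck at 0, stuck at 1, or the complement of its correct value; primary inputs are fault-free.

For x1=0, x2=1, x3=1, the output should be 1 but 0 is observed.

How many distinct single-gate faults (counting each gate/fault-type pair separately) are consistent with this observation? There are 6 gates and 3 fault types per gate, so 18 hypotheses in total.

Fault-free: U1=0, U2=1, U3=1, U4=1, U5=1, U6=1 → 1. Observed 0.
  U1: none of the 3 fault types match ✗
  U2: stuck-at-0, inverted output ✓; others ✗
  U3: stuck-at-0, inverted output ✓; others ✗
  U4: stuck-at-0, inverted output ✓; others ✗
  U5: stuck-at-0, inverted output ✓; others ✗
  U6: stuck-at-0, inverted output ✓; others ✗
Consistent faults: {U2 stuck-at-0, U2 inverted output, U3 stuck-at-0, U3 inverted output, U4 stuck-at-0, U4 inverted output, U5 stuck-at-0, U5 inverted output, U6 stuck-at-0, U6 inverted output} — 10 in all.

10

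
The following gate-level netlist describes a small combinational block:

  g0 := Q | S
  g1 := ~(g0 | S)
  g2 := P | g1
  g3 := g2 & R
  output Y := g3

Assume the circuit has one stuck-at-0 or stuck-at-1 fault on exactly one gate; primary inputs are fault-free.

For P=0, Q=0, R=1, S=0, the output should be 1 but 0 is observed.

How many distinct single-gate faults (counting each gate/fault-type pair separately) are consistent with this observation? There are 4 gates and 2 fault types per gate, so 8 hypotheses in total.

Fault-free: g0=0, g1=1, g2=1, g3=1 → 1. Observed 0.
  g0 stuck-at-0: output 1 ✗
  g0 stuck-at-1: output 0 ✓
  g1 stuck-at-0: output 0 ✓
  g1 stuck-at-1: output 1 ✗
  g2 stuck-at-0: output 0 ✓
  g2 stuck-at-1: output 1 ✗
  g3 stuck-at-0: output 0 ✓
  g3 stuck-at-1: output 1 ✗
Consistent faults: {g0 stuck-at-1, g1 stuck-at-0, g2 stuck-at-0, g3 stuck-at-0} — 4 in all.

4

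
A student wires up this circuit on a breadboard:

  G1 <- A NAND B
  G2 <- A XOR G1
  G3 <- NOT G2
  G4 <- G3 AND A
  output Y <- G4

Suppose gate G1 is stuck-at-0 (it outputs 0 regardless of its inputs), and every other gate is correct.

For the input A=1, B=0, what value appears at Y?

Propagate with G1 forced: G1=0 [stuck-at-0], G2=1, G3=0, G4=0.
So Y = 0. (Without the fault it would be 1.)

0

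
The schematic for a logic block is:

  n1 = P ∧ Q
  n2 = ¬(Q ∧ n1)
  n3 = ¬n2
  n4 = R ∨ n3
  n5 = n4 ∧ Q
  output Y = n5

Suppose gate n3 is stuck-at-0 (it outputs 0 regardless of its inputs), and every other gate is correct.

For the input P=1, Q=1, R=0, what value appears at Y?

0

Propagate with n3 forced: n1=1, n2=0, n3=0 [stuck-at-0], n4=0, n5=0.
So Y = 0. (Without the fault it would be 1.)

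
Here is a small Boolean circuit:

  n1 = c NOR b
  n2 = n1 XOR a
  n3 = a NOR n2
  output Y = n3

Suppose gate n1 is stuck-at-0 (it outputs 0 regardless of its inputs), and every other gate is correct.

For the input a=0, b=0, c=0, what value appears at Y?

Propagate with n1 forced: n1=0 [stuck-at-0], n2=0, n3=1.
So Y = 1. (Without the fault it would be 0.)

1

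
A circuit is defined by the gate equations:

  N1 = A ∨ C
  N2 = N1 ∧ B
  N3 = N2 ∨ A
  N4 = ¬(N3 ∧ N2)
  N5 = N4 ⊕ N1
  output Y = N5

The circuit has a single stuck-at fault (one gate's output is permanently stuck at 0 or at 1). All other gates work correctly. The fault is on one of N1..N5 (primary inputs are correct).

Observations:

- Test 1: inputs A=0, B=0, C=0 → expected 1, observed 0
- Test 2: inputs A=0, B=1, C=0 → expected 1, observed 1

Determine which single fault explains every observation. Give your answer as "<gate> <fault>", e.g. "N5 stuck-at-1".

Fault-free values for test 1 (A=0, B=0, C=0): N1=0, N2=0, N3=0, N4=1, N5=1, giving Y=1. Observed 0.
Test 1: faults giving observed 0 are {N1 stuck-at-1, N2 stuck-at-1, N4 stuck-at-0, N5 stuck-at-0}.
Test 2 (A=0, B=1, C=0): fault-free N1=0, N2=0, N3=0, N4=1, N5=1 → 1; observed 1. Eliminates N2 stuck-at-1, N4 stuck-at-0, N5 stuck-at-0.
Only N1 stuck-at-1 is consistent with every test.

N1 stuck-at-1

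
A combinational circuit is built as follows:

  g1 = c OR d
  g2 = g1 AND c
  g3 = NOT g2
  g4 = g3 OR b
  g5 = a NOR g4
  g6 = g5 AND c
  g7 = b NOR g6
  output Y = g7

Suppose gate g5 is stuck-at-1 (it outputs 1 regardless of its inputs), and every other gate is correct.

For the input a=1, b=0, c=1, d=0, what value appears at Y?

Propagate with g5 forced: g1=1, g2=1, g3=0, g4=0, g5=1 [stuck-at-1], g6=1, g7=0.
So Y = 0. (Without the fault it would be 1.)

0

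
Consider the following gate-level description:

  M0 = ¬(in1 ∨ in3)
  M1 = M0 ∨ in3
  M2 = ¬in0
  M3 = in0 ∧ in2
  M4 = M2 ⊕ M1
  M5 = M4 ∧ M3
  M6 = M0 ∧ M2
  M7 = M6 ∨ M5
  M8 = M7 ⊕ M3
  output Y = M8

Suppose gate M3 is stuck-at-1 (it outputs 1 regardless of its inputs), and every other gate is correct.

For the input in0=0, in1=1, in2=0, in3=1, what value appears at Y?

1

Propagate with M3 forced: M0=0, M1=1, M2=1, M3=1 [stuck-at-1], M4=0, M5=0, M6=0, M7=0, M8=1.
So Y = 1. (Without the fault it would be 0.)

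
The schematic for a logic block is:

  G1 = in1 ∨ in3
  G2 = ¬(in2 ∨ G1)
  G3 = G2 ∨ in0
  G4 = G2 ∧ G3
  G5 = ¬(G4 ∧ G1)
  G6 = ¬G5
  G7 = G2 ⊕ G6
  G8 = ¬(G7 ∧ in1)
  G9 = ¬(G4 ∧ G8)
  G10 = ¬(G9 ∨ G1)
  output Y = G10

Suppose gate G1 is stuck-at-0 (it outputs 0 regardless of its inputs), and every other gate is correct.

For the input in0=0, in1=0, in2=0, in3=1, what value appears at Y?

Propagate with G1 forced: G1=0 [stuck-at-0], G2=1, G3=1, G4=1, G5=1, G6=0, G7=1, G8=1, G9=0, G10=1.
So Y = 1. (Without the fault it would be 0.)

1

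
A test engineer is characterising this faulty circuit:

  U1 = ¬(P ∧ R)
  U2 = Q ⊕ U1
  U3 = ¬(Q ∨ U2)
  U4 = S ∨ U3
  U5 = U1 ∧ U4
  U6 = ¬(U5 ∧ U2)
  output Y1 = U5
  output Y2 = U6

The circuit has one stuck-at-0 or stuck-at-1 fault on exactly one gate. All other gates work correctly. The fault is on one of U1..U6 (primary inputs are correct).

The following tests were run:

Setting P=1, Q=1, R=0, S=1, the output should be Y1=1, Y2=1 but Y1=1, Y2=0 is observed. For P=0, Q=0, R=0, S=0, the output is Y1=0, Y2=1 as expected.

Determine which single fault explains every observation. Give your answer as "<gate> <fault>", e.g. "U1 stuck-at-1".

Fault-free values for test 1 (P=1, Q=1, R=0, S=1): U1=1, U2=0, U3=0, U4=1, U5=1, U6=1, giving Y1=1, Y2=1. Observed Y1=1, Y2=0.
Test 1: faults giving observed Y1=1, Y2=0 are {U2 stuck-at-1, U6 stuck-at-0}.
Test 2 (P=0, Q=0, R=0, S=0): fault-free U1=1, U2=1, U3=0, U4=0, U5=0, U6=1 → Y1=0, Y2=1; observed Y1=0, Y2=1. Eliminates U6 stuck-at-0.
Only U2 stuck-at-1 is consistent with every test.

U2 stuck-at-1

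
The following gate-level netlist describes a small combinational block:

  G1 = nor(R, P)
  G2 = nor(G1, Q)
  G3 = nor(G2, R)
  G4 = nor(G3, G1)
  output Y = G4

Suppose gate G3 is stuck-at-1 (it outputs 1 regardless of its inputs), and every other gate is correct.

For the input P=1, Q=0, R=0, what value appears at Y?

Propagate with G3 forced: G1=0, G2=1, G3=1 [stuck-at-1], G4=0.
So Y = 0. (Without the fault it would be 1.)

0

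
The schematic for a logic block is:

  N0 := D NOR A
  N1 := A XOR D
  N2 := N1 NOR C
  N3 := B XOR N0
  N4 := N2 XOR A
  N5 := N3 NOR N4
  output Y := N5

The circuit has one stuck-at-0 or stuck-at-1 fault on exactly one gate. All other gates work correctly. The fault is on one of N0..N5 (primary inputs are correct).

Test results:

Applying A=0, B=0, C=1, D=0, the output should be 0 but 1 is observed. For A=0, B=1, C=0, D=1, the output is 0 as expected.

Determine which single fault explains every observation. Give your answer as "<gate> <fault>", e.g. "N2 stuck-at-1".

N0 stuck-at-0

Fault-free values for test 1 (A=0, B=0, C=1, D=0): N0=1, N1=0, N2=0, N3=1, N4=0, N5=0, giving Y=0. Observed 1.
Test 1: faults giving observed 1 are {N0 stuck-at-0, N3 stuck-at-0, N5 stuck-at-1}.
Test 2 (A=0, B=1, C=0, D=1): fault-free N0=0, N1=1, N2=0, N3=1, N4=0, N5=0 → 0; observed 0. Eliminates N3 stuck-at-0, N5 stuck-at-1.
Only N0 stuck-at-0 is consistent with every test.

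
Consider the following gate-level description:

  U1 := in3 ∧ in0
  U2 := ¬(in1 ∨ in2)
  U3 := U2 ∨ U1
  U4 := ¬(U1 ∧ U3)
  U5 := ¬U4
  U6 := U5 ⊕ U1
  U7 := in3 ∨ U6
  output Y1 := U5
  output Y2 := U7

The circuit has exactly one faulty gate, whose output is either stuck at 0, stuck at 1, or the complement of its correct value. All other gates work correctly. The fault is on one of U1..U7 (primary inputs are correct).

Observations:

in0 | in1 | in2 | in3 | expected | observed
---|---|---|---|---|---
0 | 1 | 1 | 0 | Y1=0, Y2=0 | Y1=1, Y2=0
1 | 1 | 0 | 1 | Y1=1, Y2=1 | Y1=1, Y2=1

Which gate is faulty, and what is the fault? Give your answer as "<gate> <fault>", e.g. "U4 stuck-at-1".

Fault-free values for test 1 (in0=0, in1=1, in2=1, in3=0): U1=0, U2=0, U3=0, U4=1, U5=0, U6=0, U7=0, giving Y1=0, Y2=0. Observed Y1=1, Y2=0.
Test 1: faults giving observed Y1=1, Y2=0 are {U1 stuck-at-1, U1 inverted output}.
Test 2 (in0=1, in1=1, in2=0, in3=1): fault-free U1=1, U2=0, U3=1, U4=0, U5=1, U6=0, U7=1 → Y1=1, Y2=1; observed Y1=1, Y2=1. Eliminates U1 inverted output.
Only U1 stuck-at-1 is consistent with every test.

U1 stuck-at-1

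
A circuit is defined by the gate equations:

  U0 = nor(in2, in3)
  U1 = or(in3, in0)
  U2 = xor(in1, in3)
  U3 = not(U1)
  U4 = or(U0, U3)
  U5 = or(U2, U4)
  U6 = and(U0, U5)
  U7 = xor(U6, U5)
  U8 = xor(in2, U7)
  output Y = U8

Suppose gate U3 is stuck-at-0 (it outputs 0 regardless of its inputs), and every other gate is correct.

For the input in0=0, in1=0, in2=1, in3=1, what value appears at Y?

0

Propagate with U3 forced: U0=0, U1=1, U2=1, U3=0 [stuck-at-0], U4=0, U5=1, U6=0, U7=1, U8=0.
So Y = 0. (Same as the fault-free value — the fault is masked on this input.)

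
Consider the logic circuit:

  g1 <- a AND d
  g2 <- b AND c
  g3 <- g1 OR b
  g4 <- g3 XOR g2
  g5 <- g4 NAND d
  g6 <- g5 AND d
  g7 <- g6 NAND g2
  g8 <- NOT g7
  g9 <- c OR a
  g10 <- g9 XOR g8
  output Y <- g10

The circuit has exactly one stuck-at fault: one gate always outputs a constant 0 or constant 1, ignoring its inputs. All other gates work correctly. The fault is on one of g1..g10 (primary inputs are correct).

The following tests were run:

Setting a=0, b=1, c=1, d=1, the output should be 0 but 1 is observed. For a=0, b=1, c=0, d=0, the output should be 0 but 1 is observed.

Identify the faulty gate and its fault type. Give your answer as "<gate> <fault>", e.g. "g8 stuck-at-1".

g10 stuck-at-1

Fault-free values for test 1 (a=0, b=1, c=1, d=1): g1=0, g2=1, g3=1, g4=0, g5=1, g6=1, g7=0, g8=1, g9=1, g10=0, giving Y=0. Observed 1.
Test 1: faults giving observed 1 are {g2 stuck-at-0, g3 stuck-at-0, g4 stuck-at-1, g5 stuck-at-0, g6 stuck-at-0, g7 stuck-at-1, g8 stuck-at-0, g9 stuck-at-0, g10 stuck-at-1}.
Test 2 (a=0, b=1, c=0, d=0): fault-free g1=0, g2=0, g3=1, g4=1, g5=1, g6=0, g7=1, g8=0, g9=0, g10=0 → 0; observed 1. Eliminates g2 stuck-at-0, g3 stuck-at-0, g4 stuck-at-1, g5 stuck-at-0, g6 stuck-at-0, g7 stuck-at-1, g8 stuck-at-0, g9 stuck-at-0.
Only g10 stuck-at-1 is consistent with every test.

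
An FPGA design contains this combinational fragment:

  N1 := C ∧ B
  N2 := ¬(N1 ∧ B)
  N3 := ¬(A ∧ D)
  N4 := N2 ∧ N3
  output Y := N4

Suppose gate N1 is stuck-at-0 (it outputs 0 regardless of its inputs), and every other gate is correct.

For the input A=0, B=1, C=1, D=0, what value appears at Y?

1

Propagate with N1 forced: N1=0 [stuck-at-0], N2=1, N3=1, N4=1.
So Y = 1. (Without the fault it would be 0.)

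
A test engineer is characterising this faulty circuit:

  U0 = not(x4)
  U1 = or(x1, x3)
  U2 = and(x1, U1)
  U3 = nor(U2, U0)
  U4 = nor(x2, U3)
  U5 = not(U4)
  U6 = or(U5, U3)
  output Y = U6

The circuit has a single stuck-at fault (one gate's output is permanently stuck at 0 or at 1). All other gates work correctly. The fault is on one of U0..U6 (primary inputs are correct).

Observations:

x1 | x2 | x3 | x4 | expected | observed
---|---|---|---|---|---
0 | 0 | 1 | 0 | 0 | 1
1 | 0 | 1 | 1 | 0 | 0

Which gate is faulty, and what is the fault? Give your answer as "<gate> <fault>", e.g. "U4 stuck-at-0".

Fault-free values for test 1 (x1=0, x2=0, x3=1, x4=0): U0=1, U1=1, U2=0, U3=0, U4=1, U5=0, U6=0, giving Y=0. Observed 1.
Test 1: faults giving observed 1 are {U0 stuck-at-0, U3 stuck-at-1, U4 stuck-at-0, U5 stuck-at-1, U6 stuck-at-1}.
Test 2 (x1=1, x2=0, x3=1, x4=1): fault-free U0=0, U1=1, U2=1, U3=0, U4=1, U5=0, U6=0 → 0; observed 0. Eliminates U3 stuck-at-1, U4 stuck-at-0, U5 stuck-at-1, U6 stuck-at-1.
Only U0 stuck-at-0 is consistent with every test.

U0 stuck-at-0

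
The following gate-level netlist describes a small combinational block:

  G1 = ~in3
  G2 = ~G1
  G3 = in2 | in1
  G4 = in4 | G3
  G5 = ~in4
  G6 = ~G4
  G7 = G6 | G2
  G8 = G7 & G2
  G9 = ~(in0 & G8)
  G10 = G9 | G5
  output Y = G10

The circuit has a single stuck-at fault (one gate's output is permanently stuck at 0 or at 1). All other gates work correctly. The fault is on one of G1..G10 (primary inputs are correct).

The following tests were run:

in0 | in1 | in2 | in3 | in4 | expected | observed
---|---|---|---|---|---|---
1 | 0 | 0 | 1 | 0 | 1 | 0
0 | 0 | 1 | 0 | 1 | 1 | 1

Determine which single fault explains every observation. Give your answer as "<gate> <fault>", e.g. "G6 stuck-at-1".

G5 stuck-at-0

Fault-free values for test 1 (in0=1, in1=0, in2=0, in3=1, in4=0): G1=0, G2=1, G3=0, G4=0, G5=1, G6=1, G7=1, G8=1, G9=0, G10=1, giving Y=1. Observed 0.
Test 1: faults giving observed 0 are {G5 stuck-at-0, G10 stuck-at-0}.
Test 2 (in0=0, in1=0, in2=1, in3=0, in4=1): fault-free G1=1, G2=0, G3=1, G4=1, G5=0, G6=0, G7=0, G8=0, G9=1, G10=1 → 1; observed 1. Eliminates G10 stuck-at-0.
Only G5 stuck-at-0 is consistent with every test.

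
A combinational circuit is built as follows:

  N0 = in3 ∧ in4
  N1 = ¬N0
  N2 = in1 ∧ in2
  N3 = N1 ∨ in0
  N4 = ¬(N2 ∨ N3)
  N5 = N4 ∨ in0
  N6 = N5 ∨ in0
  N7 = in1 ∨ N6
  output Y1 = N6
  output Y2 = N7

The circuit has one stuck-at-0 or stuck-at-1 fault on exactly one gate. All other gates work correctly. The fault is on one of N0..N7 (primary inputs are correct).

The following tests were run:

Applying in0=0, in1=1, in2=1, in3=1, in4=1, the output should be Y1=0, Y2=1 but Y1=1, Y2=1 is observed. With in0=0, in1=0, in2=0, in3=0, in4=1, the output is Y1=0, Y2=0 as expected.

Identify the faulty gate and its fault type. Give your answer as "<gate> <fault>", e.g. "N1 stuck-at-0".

N2 stuck-at-0

Fault-free values for test 1 (in0=0, in1=1, in2=1, in3=1, in4=1): N0=1, N1=0, N2=1, N3=0, N4=0, N5=0, N6=0, N7=1, giving Y1=0, Y2=1. Observed Y1=1, Y2=1.
Test 1: faults giving observed Y1=1, Y2=1 are {N2 stuck-at-0, N4 stuck-at-1, N5 stuck-at-1, N6 stuck-at-1}.
Test 2 (in0=0, in1=0, in2=0, in3=0, in4=1): fault-free N0=0, N1=1, N2=0, N3=1, N4=0, N5=0, N6=0, N7=0 → Y1=0, Y2=0; observed Y1=0, Y2=0. Eliminates N4 stuck-at-1, N5 stuck-at-1, N6 stuck-at-1.
Only N2 stuck-at-0 is consistent with every test.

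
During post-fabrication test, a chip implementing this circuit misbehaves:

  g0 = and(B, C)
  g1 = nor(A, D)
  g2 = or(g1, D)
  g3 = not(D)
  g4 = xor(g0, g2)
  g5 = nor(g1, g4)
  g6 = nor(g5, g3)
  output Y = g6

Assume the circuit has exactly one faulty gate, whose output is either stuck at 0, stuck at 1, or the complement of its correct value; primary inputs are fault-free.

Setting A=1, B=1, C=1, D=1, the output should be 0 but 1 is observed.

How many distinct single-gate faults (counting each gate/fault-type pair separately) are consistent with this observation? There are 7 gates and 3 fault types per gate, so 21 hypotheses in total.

12

Fault-free: g0=1, g1=0, g2=1, g3=0, g4=0, g5=1, g6=0 → 0. Observed 1.
  g0: stuck-at-0, inverted output ✓; others ✗
  g1: stuck-at-1, inverted output ✓; others ✗
  g2: stuck-at-0, inverted output ✓; others ✗
  g3: none of the 3 fault types match ✗
  g4: stuck-at-1, inverted output ✓; others ✗
  g5: stuck-at-0, inverted output ✓; others ✗
  g6: stuck-at-1, inverted output ✓; others ✗
Consistent faults: {g0 stuck-at-0, g0 inverted output, g1 stuck-at-1, g1 inverted output, g2 stuck-at-0, g2 inverted output, g4 stuck-at-1, g4 inverted output, g5 stuck-at-0, g5 inverted output, g6 stuck-at-1, g6 inverted output} — 12 in all.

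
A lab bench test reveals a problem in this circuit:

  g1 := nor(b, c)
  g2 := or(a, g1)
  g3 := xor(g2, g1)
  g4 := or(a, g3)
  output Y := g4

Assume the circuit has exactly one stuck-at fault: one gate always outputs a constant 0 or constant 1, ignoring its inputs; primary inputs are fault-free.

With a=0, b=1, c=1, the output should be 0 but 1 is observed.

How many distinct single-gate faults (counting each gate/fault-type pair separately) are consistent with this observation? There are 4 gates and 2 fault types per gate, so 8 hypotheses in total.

3

Fault-free: g1=0, g2=0, g3=0, g4=0 → 0. Observed 1.
  g1 stuck-at-0: output 0 ✗
  g1 stuck-at-1: output 0 ✗
  g2 stuck-at-0: output 0 ✗
  g2 stuck-at-1: output 1 ✓
  g3 stuck-at-0: output 0 ✗
  g3 stuck-at-1: output 1 ✓
  g4 stuck-at-0: output 0 ✗
  g4 stuck-at-1: output 1 ✓
Consistent faults: {g2 stuck-at-1, g3 stuck-at-1, g4 stuck-at-1} — 3 in all.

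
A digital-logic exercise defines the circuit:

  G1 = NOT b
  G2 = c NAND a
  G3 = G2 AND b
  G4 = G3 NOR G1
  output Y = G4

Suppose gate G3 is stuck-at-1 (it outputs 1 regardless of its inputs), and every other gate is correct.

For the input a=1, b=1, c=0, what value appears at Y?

0

Propagate with G3 forced: G1=0, G2=1, G3=1 [stuck-at-1], G4=0.
So Y = 0. (Same as the fault-free value — the fault is masked on this input.)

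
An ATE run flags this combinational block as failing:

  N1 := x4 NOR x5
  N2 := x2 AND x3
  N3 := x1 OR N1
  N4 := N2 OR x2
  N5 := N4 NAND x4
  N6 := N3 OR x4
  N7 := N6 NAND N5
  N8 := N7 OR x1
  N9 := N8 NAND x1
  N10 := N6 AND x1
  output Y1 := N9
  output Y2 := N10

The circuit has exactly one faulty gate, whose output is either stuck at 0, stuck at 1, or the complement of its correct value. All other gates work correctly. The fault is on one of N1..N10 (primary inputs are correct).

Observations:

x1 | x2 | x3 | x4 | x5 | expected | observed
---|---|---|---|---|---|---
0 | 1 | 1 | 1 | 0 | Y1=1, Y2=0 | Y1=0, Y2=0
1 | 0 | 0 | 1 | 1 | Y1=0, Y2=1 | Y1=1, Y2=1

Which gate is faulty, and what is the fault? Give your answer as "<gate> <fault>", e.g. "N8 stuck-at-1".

N9 inverted output

Fault-free values for test 1 (x1=0, x2=1, x3=1, x4=1, x5=0): N1=0, N2=1, N3=0, N4=1, N5=0, N6=1, N7=1, N8=1, N9=1, N10=0, giving Y1=1, Y2=0. Observed Y1=0, Y2=0.
Test 1: faults giving observed Y1=0, Y2=0 are {N9 stuck-at-0, N9 inverted output}.
Test 2 (x1=1, x2=0, x3=0, x4=1, x5=1): fault-free N1=0, N2=0, N3=1, N4=0, N5=1, N6=1, N7=0, N8=1, N9=0, N10=1 → Y1=0, Y2=1; observed Y1=1, Y2=1. Eliminates N9 stuck-at-0.
Only N9 inverted output is consistent with every test.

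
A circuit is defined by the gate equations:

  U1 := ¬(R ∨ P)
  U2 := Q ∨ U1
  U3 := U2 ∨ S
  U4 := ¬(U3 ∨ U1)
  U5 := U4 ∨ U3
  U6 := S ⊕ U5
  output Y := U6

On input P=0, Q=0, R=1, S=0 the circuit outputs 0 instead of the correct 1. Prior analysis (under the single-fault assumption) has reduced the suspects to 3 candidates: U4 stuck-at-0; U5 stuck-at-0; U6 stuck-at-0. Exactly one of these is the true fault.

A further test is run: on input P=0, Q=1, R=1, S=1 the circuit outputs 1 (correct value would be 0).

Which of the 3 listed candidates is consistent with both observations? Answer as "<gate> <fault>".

U5 stuck-at-0

Evaluate each candidate on input P=0, Q=1, R=1, S=1:
  U4 stuck-at-0: U1=0, U2=1, U3=1, U4=0 [stuck-at-0], U5=1, U6=0 → 0 — eliminated
  U5 stuck-at-0: U1=0, U2=1, U3=1, U4=0, U5=0 [stuck-at-0], U6=1 → 1 — matches
  U6 stuck-at-0: U1=0, U2=1, U3=1, U4=0, U5=1, U6=0 [stuck-at-0] → 0 — eliminated
Only U5 stuck-at-0 reproduces the observed 1.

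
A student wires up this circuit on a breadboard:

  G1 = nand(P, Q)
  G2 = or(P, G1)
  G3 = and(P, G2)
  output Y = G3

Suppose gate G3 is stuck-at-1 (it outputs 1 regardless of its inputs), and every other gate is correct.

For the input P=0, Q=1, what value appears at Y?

Propagate with G3 forced: G1=1, G2=1, G3=1 [stuck-at-1].
So Y = 1. (Without the fault it would be 0.)

1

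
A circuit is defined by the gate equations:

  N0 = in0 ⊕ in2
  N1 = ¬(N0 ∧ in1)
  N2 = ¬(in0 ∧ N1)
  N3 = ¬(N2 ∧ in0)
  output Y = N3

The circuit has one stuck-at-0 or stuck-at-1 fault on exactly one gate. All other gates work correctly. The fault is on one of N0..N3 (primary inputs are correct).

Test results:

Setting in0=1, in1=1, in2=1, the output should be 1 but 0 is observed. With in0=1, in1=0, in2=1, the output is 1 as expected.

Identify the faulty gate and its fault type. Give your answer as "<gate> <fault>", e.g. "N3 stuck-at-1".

Fault-free values for test 1 (in0=1, in1=1, in2=1): N0=0, N1=1, N2=0, N3=1, giving Y=1. Observed 0.
Test 1: faults giving observed 0 are {N0 stuck-at-1, N1 stuck-at-0, N2 stuck-at-1, N3 stuck-at-0}.
Test 2 (in0=1, in1=0, in2=1): fault-free N0=0, N1=1, N2=0, N3=1 → 1; observed 1. Eliminates N1 stuck-at-0, N2 stuck-at-1, N3 stuck-at-0.
Only N0 stuck-at-1 is consistent with every test.

N0 stuck-at-1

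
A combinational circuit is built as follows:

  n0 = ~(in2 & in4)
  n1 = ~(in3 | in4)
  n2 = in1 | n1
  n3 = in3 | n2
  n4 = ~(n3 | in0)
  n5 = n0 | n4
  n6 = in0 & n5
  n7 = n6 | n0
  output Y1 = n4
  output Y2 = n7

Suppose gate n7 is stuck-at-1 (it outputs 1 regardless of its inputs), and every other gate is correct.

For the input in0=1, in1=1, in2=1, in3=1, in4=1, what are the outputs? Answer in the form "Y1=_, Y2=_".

Propagate with n7 forced: n0=0, n1=0, n2=1, n3=1, n4=0, n5=0, n6=0, n7=1 [stuck-at-1].
So the outputs are Y1=0, Y2=1. (Without the fault they would be Y1=0, Y2=0.)

Y1=0, Y2=1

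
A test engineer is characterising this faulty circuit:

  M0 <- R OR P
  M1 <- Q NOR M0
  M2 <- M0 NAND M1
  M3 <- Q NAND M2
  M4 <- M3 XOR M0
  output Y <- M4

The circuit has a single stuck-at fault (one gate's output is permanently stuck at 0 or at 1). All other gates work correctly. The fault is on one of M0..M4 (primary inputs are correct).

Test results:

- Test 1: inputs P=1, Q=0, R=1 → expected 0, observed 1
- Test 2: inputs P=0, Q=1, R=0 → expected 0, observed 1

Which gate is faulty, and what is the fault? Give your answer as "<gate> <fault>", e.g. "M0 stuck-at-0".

M4 stuck-at-1

Fault-free values for test 1 (P=1, Q=0, R=1): M0=1, M1=0, M2=1, M3=1, M4=0, giving Y=0. Observed 1.
Test 1: faults giving observed 1 are {M0 stuck-at-0, M3 stuck-at-0, M4 stuck-at-1}.
Test 2 (P=0, Q=1, R=0): fault-free M0=0, M1=0, M2=1, M3=0, M4=0 → 0; observed 1. Eliminates M0 stuck-at-0, M3 stuck-at-0.
Only M4 stuck-at-1 is consistent with every test.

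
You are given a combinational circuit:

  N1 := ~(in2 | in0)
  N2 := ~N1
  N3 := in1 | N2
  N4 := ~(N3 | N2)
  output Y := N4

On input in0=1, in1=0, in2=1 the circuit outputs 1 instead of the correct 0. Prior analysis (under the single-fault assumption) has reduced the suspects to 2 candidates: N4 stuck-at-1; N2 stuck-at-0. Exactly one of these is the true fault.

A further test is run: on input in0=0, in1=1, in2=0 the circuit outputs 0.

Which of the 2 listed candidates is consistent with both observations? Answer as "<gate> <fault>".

Evaluate each candidate on input in0=0, in1=1, in2=0:
  N4 stuck-at-1: N1=1, N2=0, N3=1, N4=1 [stuck-at-1] → 1 — eliminated
  N2 stuck-at-0: N1=1, N2=0 [stuck-at-0], N3=1, N4=0 → 0 — matches
Only N2 stuck-at-0 reproduces the observed 0.

N2 stuck-at-0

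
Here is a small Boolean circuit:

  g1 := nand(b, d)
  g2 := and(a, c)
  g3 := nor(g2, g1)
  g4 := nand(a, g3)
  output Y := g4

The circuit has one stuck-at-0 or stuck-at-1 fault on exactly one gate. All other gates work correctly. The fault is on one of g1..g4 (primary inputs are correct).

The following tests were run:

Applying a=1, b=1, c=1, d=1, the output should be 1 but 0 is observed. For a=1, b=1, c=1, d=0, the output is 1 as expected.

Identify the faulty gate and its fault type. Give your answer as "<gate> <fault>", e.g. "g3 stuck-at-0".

g2 stuck-at-0

Fault-free values for test 1 (a=1, b=1, c=1, d=1): g1=0, g2=1, g3=0, g4=1, giving Y=1. Observed 0.
Test 1: faults giving observed 0 are {g2 stuck-at-0, g3 stuck-at-1, g4 stuck-at-0}.
Test 2 (a=1, b=1, c=1, d=0): fault-free g1=1, g2=1, g3=0, g4=1 → 1; observed 1. Eliminates g3 stuck-at-1, g4 stuck-at-0.
Only g2 stuck-at-0 is consistent with every test.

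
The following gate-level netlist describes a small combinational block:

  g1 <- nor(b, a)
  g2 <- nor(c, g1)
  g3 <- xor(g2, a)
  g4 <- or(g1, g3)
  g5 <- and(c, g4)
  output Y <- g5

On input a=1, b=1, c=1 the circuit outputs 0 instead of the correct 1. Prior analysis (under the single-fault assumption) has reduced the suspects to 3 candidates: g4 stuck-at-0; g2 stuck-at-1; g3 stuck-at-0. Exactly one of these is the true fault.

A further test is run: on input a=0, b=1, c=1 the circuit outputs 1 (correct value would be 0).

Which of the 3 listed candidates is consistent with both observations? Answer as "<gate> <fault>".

Evaluate each candidate on input a=0, b=1, c=1:
  g4 stuck-at-0: g1=0, g2=0, g3=0, g4=0 [stuck-at-0], g5=0 → 0 — eliminated
  g2 stuck-at-1: g1=0, g2=1 [stuck-at-1], g3=1, g4=1, g5=1 → 1 — matches
  g3 stuck-at-0: g1=0, g2=0, g3=0 [stuck-at-0], g4=0, g5=0 → 0 — eliminated
Only g2 stuck-at-1 reproduces the observed 1.

g2 stuck-at-1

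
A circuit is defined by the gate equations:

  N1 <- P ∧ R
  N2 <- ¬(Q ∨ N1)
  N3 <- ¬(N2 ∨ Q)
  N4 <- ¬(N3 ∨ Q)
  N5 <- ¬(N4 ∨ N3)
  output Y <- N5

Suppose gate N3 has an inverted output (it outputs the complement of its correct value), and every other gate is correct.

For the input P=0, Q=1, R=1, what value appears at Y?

Propagate with N3 forced: N1=0, N2=0, N3=1 [inverted output], N4=0, N5=0.
So Y = 0. (Without the fault it would be 1.)

0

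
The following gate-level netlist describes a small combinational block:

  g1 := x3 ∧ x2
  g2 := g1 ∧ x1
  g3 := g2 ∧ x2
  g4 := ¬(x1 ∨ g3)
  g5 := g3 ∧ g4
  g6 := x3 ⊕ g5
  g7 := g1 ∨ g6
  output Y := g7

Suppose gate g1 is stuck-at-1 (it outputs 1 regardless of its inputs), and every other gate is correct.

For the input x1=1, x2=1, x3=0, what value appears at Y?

1

Propagate with g1 forced: g1=1 [stuck-at-1], g2=1, g3=1, g4=0, g5=0, g6=0, g7=1.
So Y = 1. (Without the fault it would be 0.)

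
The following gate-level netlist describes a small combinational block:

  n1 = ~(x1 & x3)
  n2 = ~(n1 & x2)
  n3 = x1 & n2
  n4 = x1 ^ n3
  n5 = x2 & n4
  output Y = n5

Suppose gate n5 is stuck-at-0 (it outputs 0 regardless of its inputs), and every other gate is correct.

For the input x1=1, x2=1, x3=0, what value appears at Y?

0

Propagate with n5 forced: n1=1, n2=0, n3=0, n4=1, n5=0 [stuck-at-0].
So Y = 0. (Without the fault it would be 1.)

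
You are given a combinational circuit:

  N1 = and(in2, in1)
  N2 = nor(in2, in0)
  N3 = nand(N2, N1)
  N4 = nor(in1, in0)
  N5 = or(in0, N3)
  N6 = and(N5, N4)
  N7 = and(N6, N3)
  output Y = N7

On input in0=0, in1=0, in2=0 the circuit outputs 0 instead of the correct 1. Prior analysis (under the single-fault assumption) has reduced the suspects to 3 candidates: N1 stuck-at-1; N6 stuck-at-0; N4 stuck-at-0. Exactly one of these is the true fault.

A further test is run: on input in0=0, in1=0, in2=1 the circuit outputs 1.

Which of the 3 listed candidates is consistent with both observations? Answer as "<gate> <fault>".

N1 stuck-at-1

Evaluate each candidate on input in0=0, in1=0, in2=1:
  N1 stuck-at-1: N1=1 [stuck-at-1], N2=0, N3=1, N4=1, N5=1, N6=1, N7=1 → 1 — matches
  N6 stuck-at-0: N1=0, N2=0, N3=1, N4=1, N5=1, N6=0 [stuck-at-0], N7=0 → 0 — eliminated
  N4 stuck-at-0: N1=0, N2=0, N3=1, N4=0 [stuck-at-0], N5=1, N6=0, N7=0 → 0 — eliminated
Only N1 stuck-at-1 reproduces the observed 1.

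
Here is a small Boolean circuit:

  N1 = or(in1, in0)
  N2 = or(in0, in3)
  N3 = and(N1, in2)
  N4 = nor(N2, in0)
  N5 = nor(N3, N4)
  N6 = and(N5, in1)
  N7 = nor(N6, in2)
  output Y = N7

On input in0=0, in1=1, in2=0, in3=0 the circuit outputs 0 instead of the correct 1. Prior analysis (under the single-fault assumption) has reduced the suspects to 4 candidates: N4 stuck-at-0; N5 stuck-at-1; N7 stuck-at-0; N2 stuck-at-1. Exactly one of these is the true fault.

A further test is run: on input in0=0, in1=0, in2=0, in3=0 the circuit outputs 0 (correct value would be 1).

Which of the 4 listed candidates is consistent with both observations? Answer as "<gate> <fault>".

Evaluate each candidate on input in0=0, in1=0, in2=0, in3=0:
  N4 stuck-at-0: N1=0, N2=0, N3=0, N4=0 [stuck-at-0], N5=1, N6=0, N7=1 → 1 — eliminated
  N5 stuck-at-1: N1=0, N2=0, N3=0, N4=1, N5=1 [stuck-at-1], N6=0, N7=1 → 1 — eliminated
  N7 stuck-at-0: N1=0, N2=0, N3=0, N4=1, N5=0, N6=0, N7=0 [stuck-at-0] → 0 — matches
  N2 stuck-at-1: N1=0, N2=1 [stuck-at-1], N3=0, N4=0, N5=1, N6=0, N7=1 → 1 — eliminated
Only N7 stuck-at-0 reproduces the observed 0.

N7 stuck-at-0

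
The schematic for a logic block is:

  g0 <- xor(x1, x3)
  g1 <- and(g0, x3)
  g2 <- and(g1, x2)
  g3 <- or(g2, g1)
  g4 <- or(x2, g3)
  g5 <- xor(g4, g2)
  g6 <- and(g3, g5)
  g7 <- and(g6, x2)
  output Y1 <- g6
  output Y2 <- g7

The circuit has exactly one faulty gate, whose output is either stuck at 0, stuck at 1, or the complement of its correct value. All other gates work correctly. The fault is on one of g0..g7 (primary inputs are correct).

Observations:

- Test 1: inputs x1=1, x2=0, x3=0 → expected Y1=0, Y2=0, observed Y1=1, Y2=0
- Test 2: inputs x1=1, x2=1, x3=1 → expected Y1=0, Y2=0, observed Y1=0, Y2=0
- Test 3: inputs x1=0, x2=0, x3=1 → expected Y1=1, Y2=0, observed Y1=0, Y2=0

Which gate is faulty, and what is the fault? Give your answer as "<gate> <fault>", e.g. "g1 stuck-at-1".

Fault-free values for test 1 (x1=1, x2=0, x3=0): g0=1, g1=0, g2=0, g3=0, g4=0, g5=0, g6=0, g7=0, giving Y1=0, Y2=0. Observed Y1=1, Y2=0.
Test 1: faults giving observed Y1=1, Y2=0 are {g1 stuck-at-1, g1 inverted output, g3 stuck-at-1, g3 inverted output, g6 stuck-at-1, g6 inverted output}.
Test 2 (x1=1, x2=1, x3=1): fault-free g0=0, g1=0, g2=0, g3=0, g4=1, g5=1, g6=0, g7=0 → Y1=0, Y2=0; observed Y1=0, Y2=0. Eliminates g3 stuck-at-1, g3 inverted output, g6 stuck-at-1, g6 inverted output.
Test 3 (x1=0, x2=0, x3=1): fault-free g0=1, g1=1, g2=0, g3=1, g4=1, g5=1, g6=1, g7=0 → Y1=1, Y2=0; observed Y1=0, Y2=0. Eliminates g1 stuck-at-1.
Only g1 inverted output is consistent with every test.

g1 inverted output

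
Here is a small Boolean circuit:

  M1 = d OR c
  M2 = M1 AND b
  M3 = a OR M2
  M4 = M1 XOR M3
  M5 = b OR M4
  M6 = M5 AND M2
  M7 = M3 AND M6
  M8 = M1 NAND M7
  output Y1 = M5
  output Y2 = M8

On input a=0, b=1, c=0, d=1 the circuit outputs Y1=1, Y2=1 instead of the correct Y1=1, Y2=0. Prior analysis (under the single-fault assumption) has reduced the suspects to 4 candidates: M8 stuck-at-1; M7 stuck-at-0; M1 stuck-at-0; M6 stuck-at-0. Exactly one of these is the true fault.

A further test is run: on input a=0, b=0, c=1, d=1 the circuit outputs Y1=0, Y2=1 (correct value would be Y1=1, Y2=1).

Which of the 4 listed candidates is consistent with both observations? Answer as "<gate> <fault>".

M1 stuck-at-0

Evaluate each candidate on input a=0, b=0, c=1, d=1:
  M8 stuck-at-1: M1=1, M2=0, M3=0, M4=1, M5=1, M6=0, M7=0, M8=1 [stuck-at-1] → Y1=1, Y2=1 — eliminated
  M7 stuck-at-0: M1=1, M2=0, M3=0, M4=1, M5=1, M6=0, M7=0 [stuck-at-0], M8=1 → Y1=1, Y2=1 — eliminated
  M1 stuck-at-0: M1=0 [stuck-at-0], M2=0, M3=0, M4=0, M5=0, M6=0, M7=0, M8=1 → Y1=0, Y2=1 — matches
  M6 stuck-at-0: M1=1, M2=0, M3=0, M4=1, M5=1, M6=0 [stuck-at-0], M7=0, M8=1 → Y1=1, Y2=1 — eliminated
Only M1 stuck-at-0 reproduces the observed Y1=0, Y2=1.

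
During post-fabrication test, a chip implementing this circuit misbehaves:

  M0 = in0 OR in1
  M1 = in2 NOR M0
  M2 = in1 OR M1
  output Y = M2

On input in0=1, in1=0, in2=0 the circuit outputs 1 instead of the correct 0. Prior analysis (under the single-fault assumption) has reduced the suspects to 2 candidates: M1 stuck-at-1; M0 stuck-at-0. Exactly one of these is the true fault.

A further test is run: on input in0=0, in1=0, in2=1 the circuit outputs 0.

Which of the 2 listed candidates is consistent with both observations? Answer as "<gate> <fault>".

Evaluate each candidate on input in0=0, in1=0, in2=1:
  M1 stuck-at-1: M0=0, M1=1 [stuck-at-1], M2=1 → 1 — eliminated
  M0 stuck-at-0: M0=0 [stuck-at-0], M1=0, M2=0 → 0 — matches
Only M0 stuck-at-0 reproduces the observed 0.

M0 stuck-at-0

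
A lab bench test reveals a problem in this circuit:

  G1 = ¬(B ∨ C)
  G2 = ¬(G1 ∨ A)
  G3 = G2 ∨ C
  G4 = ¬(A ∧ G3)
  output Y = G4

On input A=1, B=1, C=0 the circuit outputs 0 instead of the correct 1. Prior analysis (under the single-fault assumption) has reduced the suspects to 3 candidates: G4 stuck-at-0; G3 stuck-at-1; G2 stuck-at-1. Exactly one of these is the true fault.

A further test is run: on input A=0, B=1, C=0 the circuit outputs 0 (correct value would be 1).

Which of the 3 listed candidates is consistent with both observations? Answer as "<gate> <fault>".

Evaluate each candidate on input A=0, B=1, C=0:
  G4 stuck-at-0: G1=0, G2=1, G3=1, G4=0 [stuck-at-0] → 0 — matches
  G3 stuck-at-1: G1=0, G2=1, G3=1 [stuck-at-1], G4=1 → 1 — eliminated
  G2 stuck-at-1: G1=0, G2=1 [stuck-at-1], G3=1, G4=1 → 1 — eliminated
Only G4 stuck-at-0 reproduces the observed 0.

G4 stuck-at-0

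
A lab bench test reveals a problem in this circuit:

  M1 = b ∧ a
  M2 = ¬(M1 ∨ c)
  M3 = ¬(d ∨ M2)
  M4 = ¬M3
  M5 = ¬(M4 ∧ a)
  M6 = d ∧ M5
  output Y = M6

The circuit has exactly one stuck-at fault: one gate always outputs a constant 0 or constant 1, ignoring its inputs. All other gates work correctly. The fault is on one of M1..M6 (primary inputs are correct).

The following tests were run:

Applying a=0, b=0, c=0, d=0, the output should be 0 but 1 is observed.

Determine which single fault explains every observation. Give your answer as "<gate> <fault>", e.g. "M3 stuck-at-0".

Fault-free values for test 1 (a=0, b=0, c=0, d=0): M1=0, M2=1, M3=0, M4=1, M5=1, M6=0, giving Y=0. Observed 1.
Test 1: faults giving observed 1 are {M6 stuck-at-1}.
Only M6 stuck-at-1 is consistent with every test.

M6 stuck-at-1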